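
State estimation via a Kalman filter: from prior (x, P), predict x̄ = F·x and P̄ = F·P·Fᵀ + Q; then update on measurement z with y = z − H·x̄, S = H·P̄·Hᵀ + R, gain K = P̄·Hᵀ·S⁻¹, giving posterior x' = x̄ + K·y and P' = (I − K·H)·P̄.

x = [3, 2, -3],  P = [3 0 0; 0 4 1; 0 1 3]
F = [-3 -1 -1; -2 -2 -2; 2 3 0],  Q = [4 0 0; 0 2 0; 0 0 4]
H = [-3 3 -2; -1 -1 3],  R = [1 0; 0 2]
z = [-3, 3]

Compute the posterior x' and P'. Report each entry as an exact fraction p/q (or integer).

x' = [483520/189949, 694658/189949, 593607/189949]
P' = [603173/189949 899690/189949 465699/189949; 899690/189949 1403394/189949 748128/189949; 465699/189949 748128/189949 428333/189949]

x̄ = F·x = [-8, -4, 12]
P̄ = F·P·Fᵀ + Q = [40 36 -33; 36 50 -42; -33 -42 52]
y = z − H·x̄ = [9, -45]
S = H·P̄·Hᵀ + R = [479 -573; -573 1082]
K = P̄·Hᵀ·S⁻¹ = [-41847/189949 -52883/189949; 14856/189949 -29350/189949; -9379/189949 35586/189949]
x' = x̄ + K·y = [483520/189949, 694658/189949, 593607/189949]
P' = (I − K·H)·P̄ = [603173/189949 899690/189949 465699/189949; 899690/189949 1403394/189949 748128/189949; 465699/189949 748128/189949 428333/189949]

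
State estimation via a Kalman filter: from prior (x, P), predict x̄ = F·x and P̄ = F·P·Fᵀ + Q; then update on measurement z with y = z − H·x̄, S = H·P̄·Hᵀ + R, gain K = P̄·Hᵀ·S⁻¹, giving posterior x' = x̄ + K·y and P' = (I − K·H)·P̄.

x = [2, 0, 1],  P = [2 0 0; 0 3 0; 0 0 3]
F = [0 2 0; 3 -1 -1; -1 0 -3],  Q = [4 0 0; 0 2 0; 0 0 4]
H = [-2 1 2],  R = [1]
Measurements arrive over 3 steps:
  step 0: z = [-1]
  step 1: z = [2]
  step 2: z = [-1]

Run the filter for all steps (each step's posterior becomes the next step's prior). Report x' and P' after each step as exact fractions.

step 0: x̄ = F·x = [0, 5, -5]
step 0: P̄ = F·P·Fᵀ + Q = [16 -6 0; -6 26 3; 0 3 33]
step 0: y = z − H·x̄ = [4]
step 0: S = H·P̄·Hᵀ + R = [259]
step 0: K = P̄·Hᵀ·S⁻¹ = [-38/259; 44/259; 69/259]
step 0: x' = x̄ + K·y = [-152/259, 1471/259, -1019/259]
step 0: P' = (I − K·H)·P̄ = [2700/259 118/259 2622/259; 118/259 4798/259 -2259/259; 2622/259 -2259/259 3786/259]
step 1: x̄ = F·x = [2942/259, -908/259, 3209/259]
step 1: P̄ = F·P·Fᵀ + Q = [20228/259 -4370/259 13318/259; -4370/259 12444/259 -24377/259; 13318/259 -24377/259 53542/259]
step 1: y = z − H·x̄ = [892/259]
step 1: S = H·P̄·Hᵀ + R = [121211/259]
step 1: K = P̄·Hᵀ·S⁻¹ = [-18190/121211; -27570/121211; 56071/121211]
step 1: x' = x̄ + K·y = [1314198/121211, -519892/121211, 1694909/121211]
step 1: P' = (I − K·H)·P̄ = [8189112/121211 -3981430/121211 10170732/121211; -3981430/121211 2888976/121211 -5439703/121211; 10170732/121211 -5439703/121211 12918619/121211]
step 2: x̄ = F·x = [-1039784/121211, 2767577/121211, -6398925/121211]
step 2: P̄ = F·P·Fᵀ + Q = [12040748/121211 -18787126/121211 40601078/121211; -18787126/121211 41736807/121211 -87477874/121211; 40601078/121211 -87477874/121211 185965919/121211]
step 2: y = z − H·x̄ = [7829494/121211]
step 2: S = H·P̄·Hᵀ + R = [234313070/121211]
step 2: K = P̄·Hᵀ·S⁻¹ = [19166767/117156535; -95644689/234313070; 101625904/117156535]
step 2: x' = x̄ + K·y = [233053078/117156535, -414030308/117156535, 379532591/117156535]
step 2: P' = (I − K·H)·P̄ = [5576411382/117156535 -3034667777/117156535 7103328654/117156535; -3034667777/117156535 5210524179/234313070 -4361209994/117156535; 7103328654/117156535 -4361209994/117156535 9334746603/117156535]

step 0: x' = [-152/259, 1471/259, -1019/259], P' = [2700/259 118/259 2622/259; 118/259 4798/259 -2259/259; 2622/259 -2259/259 3786/259]
step 1: x' = [1314198/121211, -519892/121211, 1694909/121211], P' = [8189112/121211 -3981430/121211 10170732/121211; -3981430/121211 2888976/121211 -5439703/121211; 10170732/121211 -5439703/121211 12918619/121211]
step 2: x' = [233053078/117156535, -414030308/117156535, 379532591/117156535], P' = [5576411382/117156535 -3034667777/117156535 7103328654/117156535; -3034667777/117156535 5210524179/234313070 -4361209994/117156535; 7103328654/117156535 -4361209994/117156535 9334746603/117156535]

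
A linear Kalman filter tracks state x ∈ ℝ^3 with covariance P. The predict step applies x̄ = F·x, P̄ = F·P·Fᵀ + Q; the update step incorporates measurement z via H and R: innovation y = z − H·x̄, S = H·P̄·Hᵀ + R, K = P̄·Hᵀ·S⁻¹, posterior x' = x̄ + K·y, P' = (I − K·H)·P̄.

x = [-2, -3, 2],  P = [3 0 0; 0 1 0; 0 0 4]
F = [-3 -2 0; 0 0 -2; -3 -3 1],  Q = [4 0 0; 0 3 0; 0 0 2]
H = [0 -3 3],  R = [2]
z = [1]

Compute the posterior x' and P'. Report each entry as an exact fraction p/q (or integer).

x̄ = F·x = [12, -4, 17]
P̄ = F·P·Fᵀ + Q = [35 0 33; 0 19 -8; 33 -8 42]
y = z − H·x̄ = [-62]
S = H·P̄·Hᵀ + R = [695]
K = P̄·Hᵀ·S⁻¹ = [99/695; -81/695; 30/139]
x' = x̄ + K·y = [2202/695, 2242/695, 503/139]
P' = (I − K·H)·P̄ = [14524/695 8019/695 1617/139; 8019/695 6644/695 1318/139; 1617/139 1318/139 1338/139]

x' = [2202/695, 2242/695, 503/139]
P' = [14524/695 8019/695 1617/139; 8019/695 6644/695 1318/139; 1617/139 1318/139 1338/139]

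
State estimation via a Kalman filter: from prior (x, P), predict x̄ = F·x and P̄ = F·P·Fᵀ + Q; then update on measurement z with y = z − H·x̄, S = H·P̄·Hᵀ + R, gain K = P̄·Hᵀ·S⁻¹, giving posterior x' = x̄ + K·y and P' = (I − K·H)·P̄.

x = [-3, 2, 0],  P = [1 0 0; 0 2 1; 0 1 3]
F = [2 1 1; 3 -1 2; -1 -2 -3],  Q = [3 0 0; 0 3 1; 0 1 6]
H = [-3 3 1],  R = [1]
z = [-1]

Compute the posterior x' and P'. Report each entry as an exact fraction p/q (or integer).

x̄ = F·x = [-4, -11, -1]
P̄ = F·P·Fᵀ + Q = [14 11 -20; 11 22 -17; -20 -17 54]
y = z − H·x̄ = [21]
S = H·P̄·Hᵀ + R = [199]
K = P̄·Hᵀ·S⁻¹ = [-29/199; 16/199; 63/199]
x' = x̄ + K·y = [-1405/199, -1853/199, 1124/199]
P' = (I − K·H)·P̄ = [1945/199 2653/199 -2153/199; 2653/199 4122/199 -4391/199; -2153/199 -4391/199 6777/199]

x' = [-1405/199, -1853/199, 1124/199]
P' = [1945/199 2653/199 -2153/199; 2653/199 4122/199 -4391/199; -2153/199 -4391/199 6777/199]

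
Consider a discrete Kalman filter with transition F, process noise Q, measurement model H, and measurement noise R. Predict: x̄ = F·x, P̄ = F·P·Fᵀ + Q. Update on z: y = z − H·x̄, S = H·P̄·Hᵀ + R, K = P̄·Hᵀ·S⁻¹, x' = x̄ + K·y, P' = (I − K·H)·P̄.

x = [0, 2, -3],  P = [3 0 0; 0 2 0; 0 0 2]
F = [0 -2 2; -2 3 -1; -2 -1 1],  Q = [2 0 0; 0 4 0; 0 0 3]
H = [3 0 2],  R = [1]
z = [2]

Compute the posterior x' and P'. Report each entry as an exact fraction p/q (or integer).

x' = [-82/67, 267/67, 929/335]
P' = [226/67 -512/67 -332/67; -512/67 2092/67 764/67; -332/67 764/67 2521/335]

x̄ = F·x = [-10, 9, -5]
P̄ = F·P·Fᵀ + Q = [18 -16 8; -16 36 4; 8 4 19]
y = z − H·x̄ = [42]
S = H·P̄·Hᵀ + R = [335]
K = P̄·Hᵀ·S⁻¹ = [14/67; -8/67; 62/335]
x' = x̄ + K·y = [-82/67, 267/67, 929/335]
P' = (I − K·H)·P̄ = [226/67 -512/67 -332/67; -512/67 2092/67 764/67; -332/67 764/67 2521/335]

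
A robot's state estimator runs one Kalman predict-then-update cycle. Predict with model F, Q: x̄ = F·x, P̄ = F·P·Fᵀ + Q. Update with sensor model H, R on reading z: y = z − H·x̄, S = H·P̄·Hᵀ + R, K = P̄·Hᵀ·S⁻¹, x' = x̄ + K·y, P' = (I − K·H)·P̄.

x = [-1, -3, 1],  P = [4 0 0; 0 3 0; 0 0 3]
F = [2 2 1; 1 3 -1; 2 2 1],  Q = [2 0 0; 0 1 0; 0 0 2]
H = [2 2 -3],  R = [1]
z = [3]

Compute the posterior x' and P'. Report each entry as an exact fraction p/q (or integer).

x̄ = F·x = [-7, -11, -7]
P̄ = F·P·Fᵀ + Q = [33 23 31; 23 35 23; 31 23 33]
y = z − H·x̄ = [18]
S = H·P̄·Hᵀ + R = [106]
K = P̄·Hᵀ·S⁻¹ = [19/106; 47/106; 9/106]
x' = x̄ + K·y = [-200/53, -160/53, -290/53]
P' = (I − K·H)·P̄ = [3137/106 1545/106 3115/106; 1545/106 1501/106 2015/106; 3115/106 2015/106 3417/106]

x' = [-200/53, -160/53, -290/53]
P' = [3137/106 1545/106 3115/106; 1545/106 1501/106 2015/106; 3115/106 2015/106 3417/106]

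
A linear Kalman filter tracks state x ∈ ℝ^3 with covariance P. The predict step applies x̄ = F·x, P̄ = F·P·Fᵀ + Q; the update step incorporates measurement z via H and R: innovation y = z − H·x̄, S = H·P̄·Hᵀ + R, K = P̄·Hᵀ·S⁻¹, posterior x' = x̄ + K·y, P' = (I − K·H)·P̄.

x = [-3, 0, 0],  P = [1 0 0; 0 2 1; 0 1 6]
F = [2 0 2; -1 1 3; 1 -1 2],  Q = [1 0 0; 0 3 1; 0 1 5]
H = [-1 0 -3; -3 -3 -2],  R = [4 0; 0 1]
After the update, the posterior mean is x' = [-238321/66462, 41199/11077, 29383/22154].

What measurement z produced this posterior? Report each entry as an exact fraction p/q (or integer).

z = [-1, -3]

x̄ = F·x = [-6, 3, -3]
P̄ = F·P·Fᵀ + Q = [29 36 24; 36 66 33; 24 33 28]
S = H·P̄·Hᵀ + R = [429 924; 924 2300]
K = P̄·Hᵀ·S⁻¹ = [-1942/33231 -331/4028; 2769/11077 -264/1007; -3221/11077 73/4028]
x' − x̄ = [160451/66462, 7968/11077, 95845/22154] = K·y
y = (KᵀK)⁻¹·Kᵀ·(x' − x̄) = [-16, -18]
z = y + H·x̄ = [-16, -18] + [15, 15] = [-1, -3]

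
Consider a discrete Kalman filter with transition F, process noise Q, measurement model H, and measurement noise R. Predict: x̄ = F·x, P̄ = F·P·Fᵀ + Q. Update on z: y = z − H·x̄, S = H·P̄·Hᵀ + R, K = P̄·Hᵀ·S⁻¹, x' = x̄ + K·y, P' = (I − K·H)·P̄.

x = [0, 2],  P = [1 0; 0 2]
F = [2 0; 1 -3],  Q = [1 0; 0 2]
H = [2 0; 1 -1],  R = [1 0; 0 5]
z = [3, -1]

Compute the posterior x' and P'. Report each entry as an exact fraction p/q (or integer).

x' = [245/177, 49/59]
P' = [14/59 37/177; 37/177 742/177]

x̄ = F·x = [0, -6]
P̄ = F·P·Fᵀ + Q = [5 2; 2 21]
y = z − H·x̄ = [3, -7]
S = H·P̄·Hᵀ + R = [21 6; 6 27]
K = P̄·Hᵀ·S⁻¹ = [28/59 1/177; 74/177 -47/59]
x' = x̄ + K·y = [245/177, 49/59]
P' = (I − K·H)·P̄ = [14/59 37/177; 37/177 742/177]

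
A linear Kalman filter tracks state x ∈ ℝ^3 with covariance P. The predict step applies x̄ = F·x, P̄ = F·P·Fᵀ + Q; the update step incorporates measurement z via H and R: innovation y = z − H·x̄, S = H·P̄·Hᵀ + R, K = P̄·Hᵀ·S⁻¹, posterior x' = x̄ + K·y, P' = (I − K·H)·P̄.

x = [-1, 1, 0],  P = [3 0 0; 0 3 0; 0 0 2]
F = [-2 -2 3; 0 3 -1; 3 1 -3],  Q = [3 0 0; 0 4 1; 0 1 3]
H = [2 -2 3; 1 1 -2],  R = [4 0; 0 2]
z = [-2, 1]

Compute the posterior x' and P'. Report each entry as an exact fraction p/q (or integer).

x̄ = F·x = [0, 3, -2]
P̄ = F·P·Fᵀ + Q = [45 -24 -42; -24 33 16; -42 16 51]
y = z − H·x̄ = [10, -6]
S = H·P̄·Hᵀ + R = [271 -128; -128 340]
K = P̄·Hᵀ·S⁻¹ = [1460/6313 9997/25252; -6346/18939 -14681/75756; -317/6313 -2496/6313]
x' = x̄ + K·y = [-791/12626, 30757/37878, -820/6313]
P' = (I − K·H)·P̄ = [16575/25252 9323/25252 738/6313; 9323/25252 486941/75756 22678/6313; 738/6313 22678/6313 14204/6313]

x' = [-791/12626, 30757/37878, -820/6313]
P' = [16575/25252 9323/25252 738/6313; 9323/25252 486941/75756 22678/6313; 738/6313 22678/6313 14204/6313]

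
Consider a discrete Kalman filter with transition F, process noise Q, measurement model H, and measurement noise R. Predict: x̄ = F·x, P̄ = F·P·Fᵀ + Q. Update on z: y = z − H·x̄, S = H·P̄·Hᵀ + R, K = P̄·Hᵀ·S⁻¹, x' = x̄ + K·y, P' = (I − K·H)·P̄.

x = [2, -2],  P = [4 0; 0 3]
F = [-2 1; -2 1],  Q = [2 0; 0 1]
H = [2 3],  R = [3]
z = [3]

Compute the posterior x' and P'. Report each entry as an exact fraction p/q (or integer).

x̄ = F·x = [-6, -6]
P̄ = F·P·Fᵀ + Q = [21 19; 19 20]
y = z − H·x̄ = [33]
S = H·P̄·Hᵀ + R = [495]
K = P̄·Hᵀ·S⁻¹ = [1/5; 98/495]
x' = x̄ + K·y = [3/5, 8/15]
P' = (I − K·H)·P̄ = [6/5 -3/5; -3/5 296/495]

x' = [3/5, 8/15]
P' = [6/5 -3/5; -3/5 296/495]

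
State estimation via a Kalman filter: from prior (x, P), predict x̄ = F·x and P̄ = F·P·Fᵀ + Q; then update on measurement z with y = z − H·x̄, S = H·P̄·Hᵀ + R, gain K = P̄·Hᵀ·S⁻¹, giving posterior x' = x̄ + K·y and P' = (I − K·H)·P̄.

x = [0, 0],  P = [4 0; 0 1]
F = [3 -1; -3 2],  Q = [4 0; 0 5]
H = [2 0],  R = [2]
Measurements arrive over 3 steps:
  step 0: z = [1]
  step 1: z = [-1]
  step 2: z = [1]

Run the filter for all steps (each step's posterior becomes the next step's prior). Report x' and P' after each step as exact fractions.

step 0: x̄ = F·x = [0, 0]
step 0: P̄ = F·P·Fᵀ + Q = [41 -38; -38 45]
step 0: y = z − H·x̄ = [1]
step 0: S = H·P̄·Hᵀ + R = [166]
step 0: K = P̄·Hᵀ·S⁻¹ = [41/83; -38/83]
step 0: x' = x̄ + K·y = [41/83, -38/83]
step 0: P' = (I − K·H)·P̄ = [41/83 -38/83; -38/83 847/83]
step 1: x̄ = F·x = [161/83, -199/83]
step 1: P̄ = F·P·Fᵀ + Q = [1776/83 -2405/83; -2405/83 4628/83]
step 1: y = z − H·x̄ = [-405/83]
step 1: S = H·P̄·Hᵀ + R = [7270/83]
step 1: K = P̄·Hᵀ·S⁻¹ = [1776/3635; -481/727]
step 1: x' = x̄ + K·y = [-323/727, 604/727]
step 1: P' = (I − K·H)·P̄ = [1776/3635 -481/727; -481/727 12662/727]
step 2: x̄ = F·x = [-1573/727, 2177/727]
step 2: P̄ = F·P·Fᵀ + Q = [108264/3635 -164249/3635; -164249/3635 316259/3635]
step 2: y = z − H·x̄ = [3873/727]
step 2: S = H·P̄·Hᵀ + R = [440326/3635]
step 2: K = P̄·Hᵀ·S⁻¹ = [108264/220163; -164249/220163]
step 2: x' = x̄ + K·y = [100399/220163, -215738/220163]
step 2: P' = (I − K·H)·P̄ = [108264/220163 -164249/220163; -164249/220163 4311709/220163]

step 0: x' = [41/83, -38/83], P' = [41/83 -38/83; -38/83 847/83]
step 1: x' = [-323/727, 604/727], P' = [1776/3635 -481/727; -481/727 12662/727]
step 2: x' = [100399/220163, -215738/220163], P' = [108264/220163 -164249/220163; -164249/220163 4311709/220163]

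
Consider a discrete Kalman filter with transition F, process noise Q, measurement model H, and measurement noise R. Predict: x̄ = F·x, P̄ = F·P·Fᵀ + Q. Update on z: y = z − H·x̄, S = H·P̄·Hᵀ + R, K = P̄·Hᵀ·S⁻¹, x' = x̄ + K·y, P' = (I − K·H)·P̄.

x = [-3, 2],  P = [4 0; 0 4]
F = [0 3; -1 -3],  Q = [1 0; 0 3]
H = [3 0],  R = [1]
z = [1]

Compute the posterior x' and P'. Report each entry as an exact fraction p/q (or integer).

x' = [117/334, 417/167]
P' = [37/334 -18/167; -18/167 1349/167]

x̄ = F·x = [6, -3]
P̄ = F·P·Fᵀ + Q = [37 -36; -36 43]
y = z − H·x̄ = [-17]
S = H·P̄·Hᵀ + R = [334]
K = P̄·Hᵀ·S⁻¹ = [111/334; -54/167]
x' = x̄ + K·y = [117/334, 417/167]
P' = (I − K·H)·P̄ = [37/334 -18/167; -18/167 1349/167]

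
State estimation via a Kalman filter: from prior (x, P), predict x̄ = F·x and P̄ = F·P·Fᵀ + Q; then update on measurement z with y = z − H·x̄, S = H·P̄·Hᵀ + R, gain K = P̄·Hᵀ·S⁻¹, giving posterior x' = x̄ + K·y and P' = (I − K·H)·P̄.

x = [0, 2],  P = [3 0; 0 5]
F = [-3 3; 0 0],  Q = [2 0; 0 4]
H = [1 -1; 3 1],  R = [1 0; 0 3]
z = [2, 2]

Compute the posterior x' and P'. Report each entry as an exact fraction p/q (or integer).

x' = [302/297, -16/19]
P' = [74/297 0; 0 12/19]

x̄ = F·x = [6, 0]
P̄ = F·P·Fᵀ + Q = [74 0; 0 4]
y = z − H·x̄ = [-4, -16]
S = H·P̄·Hᵀ + R = [79 218; 218 673]
K = P̄·Hᵀ·S⁻¹ = [74/297 74/297; -12/19 4/19]
x' = x̄ + K·y = [302/297, -16/19]
P' = (I − K·H)·P̄ = [74/297 0; 0 12/19]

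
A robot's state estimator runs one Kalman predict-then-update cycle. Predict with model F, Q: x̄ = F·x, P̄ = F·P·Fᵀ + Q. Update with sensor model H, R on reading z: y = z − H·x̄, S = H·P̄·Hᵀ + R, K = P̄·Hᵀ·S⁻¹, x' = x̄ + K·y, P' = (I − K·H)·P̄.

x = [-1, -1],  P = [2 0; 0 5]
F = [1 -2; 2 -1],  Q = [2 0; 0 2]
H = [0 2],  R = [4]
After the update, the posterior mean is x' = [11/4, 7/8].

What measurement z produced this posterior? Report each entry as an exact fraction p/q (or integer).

x̄ = F·x = [1, -1]
P̄ = F·P·Fᵀ + Q = [24 14; 14 15]
S = H·P̄·Hᵀ + R = [64]
K = P̄·Hᵀ·S⁻¹ = [7/16; 15/32]
x' − x̄ = [7/4, 15/8] = K·y
y = (KᵀK)⁻¹·Kᵀ·(x' − x̄) = [4]
z = y + H·x̄ = [4] + [-2] = [2]

z = [2]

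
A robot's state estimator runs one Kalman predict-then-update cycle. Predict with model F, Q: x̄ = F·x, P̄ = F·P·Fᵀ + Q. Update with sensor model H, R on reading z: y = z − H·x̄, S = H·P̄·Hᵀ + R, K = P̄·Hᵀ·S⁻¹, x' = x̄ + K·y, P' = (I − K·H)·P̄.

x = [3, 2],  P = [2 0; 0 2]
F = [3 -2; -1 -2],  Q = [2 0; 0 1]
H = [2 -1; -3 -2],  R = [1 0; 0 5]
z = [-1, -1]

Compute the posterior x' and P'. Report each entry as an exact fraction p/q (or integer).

x̄ = F·x = [5, -7]
P̄ = F·P·Fᵀ + Q = [28 2; 2 11]
y = z − H·x̄ = [-18, 0]
S = H·P̄·Hᵀ + R = [116 -148; -148 325]
K = P̄·Hᵀ·S⁻¹ = [2263/7898 -554/3949; -6419/15796 -1071/3949]
x' = x̄ + K·y = [-622/3949, 2485/7898]
P' = (I − K·H)·P̄ = [719/3949 613/7898; 613/7898 8871/15796]

x' = [-622/3949, 2485/7898]
P' = [719/3949 613/7898; 613/7898 8871/15796]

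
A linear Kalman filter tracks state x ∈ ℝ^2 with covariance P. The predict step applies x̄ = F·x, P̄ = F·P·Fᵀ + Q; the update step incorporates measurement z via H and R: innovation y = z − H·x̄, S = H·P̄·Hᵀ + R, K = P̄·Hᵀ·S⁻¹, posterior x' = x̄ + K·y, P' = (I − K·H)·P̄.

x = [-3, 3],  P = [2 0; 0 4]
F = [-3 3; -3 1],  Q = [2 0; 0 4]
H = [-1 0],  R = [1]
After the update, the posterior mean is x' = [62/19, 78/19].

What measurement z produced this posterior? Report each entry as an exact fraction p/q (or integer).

z = [-3]

x̄ = F·x = [18, 12]
P̄ = F·P·Fᵀ + Q = [56 30; 30 26]
S = H·P̄·Hᵀ + R = [57]
K = P̄·Hᵀ·S⁻¹ = [-56/57; -10/19]
x' − x̄ = [-280/19, -150/19] = K·y
y = (KᵀK)⁻¹·Kᵀ·(x' − x̄) = [15]
z = y + H·x̄ = [15] + [-18] = [-3]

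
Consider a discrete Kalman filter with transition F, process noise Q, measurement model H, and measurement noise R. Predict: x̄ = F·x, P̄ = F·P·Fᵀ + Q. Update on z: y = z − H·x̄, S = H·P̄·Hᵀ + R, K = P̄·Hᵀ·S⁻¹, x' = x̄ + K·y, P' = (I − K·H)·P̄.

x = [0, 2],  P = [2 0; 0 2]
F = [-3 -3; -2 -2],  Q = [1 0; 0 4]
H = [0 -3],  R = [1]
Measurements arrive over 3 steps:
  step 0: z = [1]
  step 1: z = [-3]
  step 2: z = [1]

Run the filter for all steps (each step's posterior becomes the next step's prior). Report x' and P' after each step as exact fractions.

step 0: x' = [-294/181, -64/181], P' = [1513/181 24/181; 24/181 20/181]
step 1: x' = [125112/63613, 64148/63613], P' = [590086/63613 9486/63613; 9486/63613 7048/63613]
step 2: x' = [-32097768/24533497, -8535148/24533497], P' = [229696795/24533497 3696636/24533497; 3696636/24533497 2718876/24533497]

step 0: x̄ = F·x = [-6, -4]
step 0: P̄ = F·P·Fᵀ + Q = [37 24; 24 20]
step 0: y = z − H·x̄ = [-11]
step 0: S = H·P̄·Hᵀ + R = [181]
step 0: K = P̄·Hᵀ·S⁻¹ = [-72/181; -60/181]
step 0: x' = x̄ + K·y = [-294/181, -64/181]
step 0: P' = (I − K·H)·P̄ = [1513/181 24/181; 24/181 20/181]
step 1: x̄ = F·x = [1074/181, 716/181]
step 1: P̄ = F·P·Fᵀ + Q = [14410/181 9486/181; 9486/181 7048/181]
step 1: y = z − H·x̄ = [1605/181]
step 1: S = H·P̄·Hᵀ + R = [63613/181]
step 1: K = P̄·Hᵀ·S⁻¹ = [-28458/63613; -21144/63613]
step 1: x' = x̄ + K·y = [125112/63613, 64148/63613]
step 1: P' = (I − K·H)·P̄ = [590086/63613 9486/63613; 9486/63613 7048/63613]
step 2: x̄ = F·x = [-567780/63613, -378520/63613]
step 2: P̄ = F·P·Fᵀ + Q = [5608567/63613 3696636/63613; 3696636/63613 2718876/63613]
step 2: y = z − H·x̄ = [-1071947/63613]
step 2: S = H·P̄·Hᵀ + R = [24533497/63613]
step 2: K = P̄·Hᵀ·S⁻¹ = [-11089908/24533497; -8156628/24533497]
step 2: x' = x̄ + K·y = [-32097768/24533497, -8535148/24533497]
step 2: P' = (I − K·H)·P̄ = [229696795/24533497 3696636/24533497; 3696636/24533497 2718876/24533497]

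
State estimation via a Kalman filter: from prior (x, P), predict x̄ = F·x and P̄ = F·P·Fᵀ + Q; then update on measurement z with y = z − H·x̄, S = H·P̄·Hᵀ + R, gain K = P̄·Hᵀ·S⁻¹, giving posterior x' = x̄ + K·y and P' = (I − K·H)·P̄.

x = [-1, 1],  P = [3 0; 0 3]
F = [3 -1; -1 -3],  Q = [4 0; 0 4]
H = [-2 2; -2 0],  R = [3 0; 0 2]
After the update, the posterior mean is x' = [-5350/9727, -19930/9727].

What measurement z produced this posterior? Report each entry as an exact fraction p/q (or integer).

z = [-3, 1]

x̄ = F·x = [-4, -2]
P̄ = F·P·Fᵀ + Q = [34 0; 0 34]
S = H·P̄·Hᵀ + R = [275 136; 136 138]
K = P̄·Hᵀ·S⁻¹ = [-68/9727 -4726/9727; 4692/9727 -4624/9727]
x' − x̄ = [33558/9727, -476/9727] = K·y
y = (KᵀK)⁻¹·Kᵀ·(x' − x̄) = [-7, -7]
z = y + H·x̄ = [-7, -7] + [4, 8] = [-3, 1]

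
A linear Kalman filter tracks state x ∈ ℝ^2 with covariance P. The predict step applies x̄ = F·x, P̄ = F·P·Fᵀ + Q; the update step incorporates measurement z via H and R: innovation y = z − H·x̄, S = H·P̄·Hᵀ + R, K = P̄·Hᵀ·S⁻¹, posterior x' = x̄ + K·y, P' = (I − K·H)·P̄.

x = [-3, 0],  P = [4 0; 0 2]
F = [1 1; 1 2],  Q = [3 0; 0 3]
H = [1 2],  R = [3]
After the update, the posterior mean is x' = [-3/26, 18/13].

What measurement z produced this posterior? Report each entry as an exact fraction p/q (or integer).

z = [3]

x̄ = F·x = [-3, -3]
P̄ = F·P·Fᵀ + Q = [9 8; 8 15]
S = H·P̄·Hᵀ + R = [104]
K = P̄·Hᵀ·S⁻¹ = [25/104; 19/52]
x' − x̄ = [75/26, 57/13] = K·y
y = (KᵀK)⁻¹·Kᵀ·(x' − x̄) = [12]
z = y + H·x̄ = [12] + [-9] = [3]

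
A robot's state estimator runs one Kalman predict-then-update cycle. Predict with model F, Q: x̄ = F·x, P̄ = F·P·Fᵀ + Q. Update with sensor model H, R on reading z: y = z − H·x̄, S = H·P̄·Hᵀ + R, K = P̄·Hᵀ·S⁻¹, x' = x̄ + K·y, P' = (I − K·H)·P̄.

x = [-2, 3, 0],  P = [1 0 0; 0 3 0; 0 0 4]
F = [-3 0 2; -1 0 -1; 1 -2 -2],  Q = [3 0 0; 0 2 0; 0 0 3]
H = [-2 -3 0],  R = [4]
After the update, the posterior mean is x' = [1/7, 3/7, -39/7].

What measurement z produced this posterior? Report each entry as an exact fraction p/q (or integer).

x̄ = F·x = [6, 2, -8]
P̄ = F·P·Fᵀ + Q = [28 -5 -19; -5 7 7; -19 7 32]
S = H·P̄·Hᵀ + R = [119]
K = P̄·Hᵀ·S⁻¹ = [-41/119; -11/119; 1/7]
x' − x̄ = [-41/7, -11/7, 17/7] = K·y
y = (KᵀK)⁻¹·Kᵀ·(x' − x̄) = [17]
z = y + H·x̄ = [17] + [-18] = [-1]

z = [-1]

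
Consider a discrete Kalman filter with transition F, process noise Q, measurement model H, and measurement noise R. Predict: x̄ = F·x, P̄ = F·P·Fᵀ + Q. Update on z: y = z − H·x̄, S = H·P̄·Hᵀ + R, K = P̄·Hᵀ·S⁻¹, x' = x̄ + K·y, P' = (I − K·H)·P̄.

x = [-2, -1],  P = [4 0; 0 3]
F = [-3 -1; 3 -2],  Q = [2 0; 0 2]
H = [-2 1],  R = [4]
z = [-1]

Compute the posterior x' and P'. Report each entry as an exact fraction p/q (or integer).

x̄ = F·x = [7, -4]
P̄ = F·P·Fᵀ + Q = [41 -30; -30 50]
y = z − H·x̄ = [17]
S = H·P̄·Hᵀ + R = [338]
K = P̄·Hᵀ·S⁻¹ = [-56/169; 55/169]
x' = x̄ + K·y = [231/169, 259/169]
P' = (I − K·H)·P̄ = [657/169 1090/169; 1090/169 2400/169]

x' = [231/169, 259/169]
P' = [657/169 1090/169; 1090/169 2400/169]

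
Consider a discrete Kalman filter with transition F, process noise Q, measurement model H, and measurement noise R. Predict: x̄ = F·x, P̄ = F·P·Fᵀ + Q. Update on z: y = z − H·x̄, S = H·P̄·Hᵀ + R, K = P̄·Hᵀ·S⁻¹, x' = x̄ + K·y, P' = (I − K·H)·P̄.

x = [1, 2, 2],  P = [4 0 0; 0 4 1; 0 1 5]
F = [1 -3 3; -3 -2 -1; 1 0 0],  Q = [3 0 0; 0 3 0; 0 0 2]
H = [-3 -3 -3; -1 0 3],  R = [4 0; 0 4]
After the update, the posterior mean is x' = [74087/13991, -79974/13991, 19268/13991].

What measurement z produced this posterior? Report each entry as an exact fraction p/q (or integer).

x̄ = F·x = [1, -9, 1]
P̄ = F·P·Fᵀ + Q = [70 -6 4; -6 64 -12; 4 -12 6]
S = H·P̄·Hᵀ + R = [1012 222; 222 104]
K = P̄·Hᵀ·S⁻¹ = [-2085/13991 -3352/13991; -1923/13991 69/13991; -621/13991 3209/13991]
x' − x̄ = [60096/13991, 45945/13991, 5277/13991] = K·y
y = (KᵀK)⁻¹·Kᵀ·(x' − x̄) = [-24, -3]
z = y + H·x̄ = [-24, -3] + [21, 2] = [-3, -1]

z = [-3, -1]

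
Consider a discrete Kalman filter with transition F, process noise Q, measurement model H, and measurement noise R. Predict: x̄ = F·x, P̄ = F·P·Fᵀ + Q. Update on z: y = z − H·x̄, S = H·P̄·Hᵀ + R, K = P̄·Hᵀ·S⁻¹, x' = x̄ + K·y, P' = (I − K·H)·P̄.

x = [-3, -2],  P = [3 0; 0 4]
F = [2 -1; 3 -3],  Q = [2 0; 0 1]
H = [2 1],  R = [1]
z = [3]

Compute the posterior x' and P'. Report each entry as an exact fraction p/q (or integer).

x' = [-104/257, 965/257]
P' = [270/257 -474/257; -474/257 1072/257]

x̄ = F·x = [-4, -3]
P̄ = F·P·Fᵀ + Q = [18 30; 30 64]
y = z − H·x̄ = [14]
S = H·P̄·Hᵀ + R = [257]
K = P̄·Hᵀ·S⁻¹ = [66/257; 124/257]
x' = x̄ + K·y = [-104/257, 965/257]
P' = (I − K·H)·P̄ = [270/257 -474/257; -474/257 1072/257]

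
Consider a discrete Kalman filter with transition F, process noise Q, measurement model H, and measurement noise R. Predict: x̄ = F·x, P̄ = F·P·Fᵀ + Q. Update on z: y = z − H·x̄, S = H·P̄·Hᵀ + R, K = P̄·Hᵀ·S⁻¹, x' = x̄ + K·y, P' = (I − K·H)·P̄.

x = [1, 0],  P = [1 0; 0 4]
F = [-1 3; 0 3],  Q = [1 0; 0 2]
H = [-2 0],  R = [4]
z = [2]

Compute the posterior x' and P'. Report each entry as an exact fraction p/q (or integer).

x̄ = F·x = [-1, 0]
P̄ = F·P·Fᵀ + Q = [38 36; 36 38]
y = z − H·x̄ = [0]
S = H·P̄·Hᵀ + R = [156]
K = P̄·Hᵀ·S⁻¹ = [-19/39; -6/13]
x' = x̄ + K·y = [-1, 0]
P' = (I − K·H)·P̄ = [38/39 12/13; 12/13 62/13]

x' = [-1, 0]
P' = [38/39 12/13; 12/13 62/13]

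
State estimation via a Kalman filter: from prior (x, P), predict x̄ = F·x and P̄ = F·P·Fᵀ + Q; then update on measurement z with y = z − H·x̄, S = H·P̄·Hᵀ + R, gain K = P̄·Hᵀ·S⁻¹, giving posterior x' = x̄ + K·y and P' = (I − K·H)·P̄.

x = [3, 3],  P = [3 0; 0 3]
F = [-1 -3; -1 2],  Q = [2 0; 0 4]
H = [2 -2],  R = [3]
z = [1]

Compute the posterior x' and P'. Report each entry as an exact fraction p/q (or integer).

x' = [-1010/327, -1127/327]
P' = [1628/327 1487/327; 1487/327 1589/327]

x̄ = F·x = [-12, 3]
P̄ = F·P·Fᵀ + Q = [32 -15; -15 19]
y = z − H·x̄ = [31]
S = H·P̄·Hᵀ + R = [327]
K = P̄·Hᵀ·S⁻¹ = [94/327; -68/327]
x' = x̄ + K·y = [-1010/327, -1127/327]
P' = (I − K·H)·P̄ = [1628/327 1487/327; 1487/327 1589/327]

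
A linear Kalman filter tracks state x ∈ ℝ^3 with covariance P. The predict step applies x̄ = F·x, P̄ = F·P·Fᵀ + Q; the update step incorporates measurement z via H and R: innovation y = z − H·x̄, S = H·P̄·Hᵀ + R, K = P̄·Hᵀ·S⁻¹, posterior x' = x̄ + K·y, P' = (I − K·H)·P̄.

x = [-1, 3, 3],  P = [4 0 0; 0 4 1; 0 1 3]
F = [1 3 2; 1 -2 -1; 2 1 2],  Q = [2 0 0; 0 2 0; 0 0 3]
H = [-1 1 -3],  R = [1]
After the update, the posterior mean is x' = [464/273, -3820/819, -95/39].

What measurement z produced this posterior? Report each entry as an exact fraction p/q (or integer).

z = [1]

x̄ = F·x = [14, -10, 7]
P̄ = F·P·Fᵀ + Q = [66 -33 40; -33 29 -11; 40 -11 39]
S = H·P̄·Hᵀ + R = [819]
K = P̄·Hᵀ·S⁻¹ = [-73/273; 95/819; -8/39]
x' − x̄ = [-3358/273, 4370/819, -368/39] = K·y
y = (KᵀK)⁻¹·Kᵀ·(x' − x̄) = [46]
z = y + H·x̄ = [46] + [-45] = [1]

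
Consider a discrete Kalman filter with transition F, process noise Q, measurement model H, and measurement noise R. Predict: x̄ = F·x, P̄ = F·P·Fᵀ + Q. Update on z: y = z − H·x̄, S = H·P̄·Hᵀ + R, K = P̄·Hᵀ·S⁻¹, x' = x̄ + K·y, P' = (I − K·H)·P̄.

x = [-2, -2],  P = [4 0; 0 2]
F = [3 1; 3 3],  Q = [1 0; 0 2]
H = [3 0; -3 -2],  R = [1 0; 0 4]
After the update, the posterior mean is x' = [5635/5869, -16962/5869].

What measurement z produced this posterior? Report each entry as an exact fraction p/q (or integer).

z = [3, 3]

x̄ = F·x = [-8, -12]
P̄ = F·P·Fᵀ + Q = [39 42; 42 56]
S = H·P̄·Hᵀ + R = [352 -603; -603 1083]
K = P̄·Hᵀ·S⁻¹ = [1836/5869 -67/5869; -2352/5869 -7798/17607]
x' − x̄ = [52587/5869, 53466/5869] = K·y
y = (KᵀK)⁻¹·Kᵀ·(x' − x̄) = [27, -45]
z = y + H·x̄ = [27, -45] + [-24, 48] = [3, 3]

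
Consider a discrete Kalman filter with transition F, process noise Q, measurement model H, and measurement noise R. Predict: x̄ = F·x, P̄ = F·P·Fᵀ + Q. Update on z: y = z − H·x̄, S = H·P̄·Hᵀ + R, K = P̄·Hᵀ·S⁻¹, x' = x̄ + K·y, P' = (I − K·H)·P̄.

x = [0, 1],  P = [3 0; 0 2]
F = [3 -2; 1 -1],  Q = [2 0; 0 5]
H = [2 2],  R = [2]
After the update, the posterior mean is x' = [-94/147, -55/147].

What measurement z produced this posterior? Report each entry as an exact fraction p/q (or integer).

z = [-2]

x̄ = F·x = [-2, -1]
P̄ = F·P·Fᵀ + Q = [37 13; 13 10]
S = H·P̄·Hᵀ + R = [294]
K = P̄·Hᵀ·S⁻¹ = [50/147; 23/147]
x' − x̄ = [200/147, 92/147] = K·y
y = (KᵀK)⁻¹·Kᵀ·(x' − x̄) = [4]
z = y + H·x̄ = [4] + [-6] = [-2]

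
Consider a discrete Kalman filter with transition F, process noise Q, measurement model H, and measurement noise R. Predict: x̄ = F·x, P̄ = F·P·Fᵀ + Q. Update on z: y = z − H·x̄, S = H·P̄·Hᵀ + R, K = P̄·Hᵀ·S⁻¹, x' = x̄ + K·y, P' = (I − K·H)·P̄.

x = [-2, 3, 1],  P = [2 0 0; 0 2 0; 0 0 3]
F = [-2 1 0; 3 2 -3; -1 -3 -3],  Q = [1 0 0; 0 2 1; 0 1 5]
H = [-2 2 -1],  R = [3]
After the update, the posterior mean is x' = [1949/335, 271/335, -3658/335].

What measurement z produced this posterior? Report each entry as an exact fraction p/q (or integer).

z = [1]

x̄ = F·x = [7, -3, -10]
P̄ = F·P·Fᵀ + Q = [11 -8 -2; -8 55 10; -2 10 52]
S = H·P̄·Hᵀ + R = [335]
K = P̄·Hᵀ·S⁻¹ = [-36/335; 116/335; -28/335]
x' − x̄ = [-396/335, 1276/335, -308/335] = K·y
y = (KᵀK)⁻¹·Kᵀ·(x' − x̄) = [11]
z = y + H·x̄ = [11] + [-10] = [1]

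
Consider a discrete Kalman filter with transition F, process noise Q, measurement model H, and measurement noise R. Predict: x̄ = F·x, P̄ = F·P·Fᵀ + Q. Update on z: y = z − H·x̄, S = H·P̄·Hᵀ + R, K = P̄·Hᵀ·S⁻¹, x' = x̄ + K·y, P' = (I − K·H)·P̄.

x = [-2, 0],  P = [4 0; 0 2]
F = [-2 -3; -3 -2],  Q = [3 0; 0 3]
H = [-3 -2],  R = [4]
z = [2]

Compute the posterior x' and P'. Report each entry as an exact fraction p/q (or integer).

x̄ = F·x = [4, 6]
P̄ = F·P·Fᵀ + Q = [37 36; 36 47]
y = z − H·x̄ = [26]
S = H·P̄·Hᵀ + R = [957]
K = P̄·Hᵀ·S⁻¹ = [-61/319; -202/957]
x' = x̄ + K·y = [-310/319, 490/957]
P' = (I − K·H)·P̄ = [640/319 -838/319; -838/319 4175/957]

x' = [-310/319, 490/957]
P' = [640/319 -838/319; -838/319 4175/957]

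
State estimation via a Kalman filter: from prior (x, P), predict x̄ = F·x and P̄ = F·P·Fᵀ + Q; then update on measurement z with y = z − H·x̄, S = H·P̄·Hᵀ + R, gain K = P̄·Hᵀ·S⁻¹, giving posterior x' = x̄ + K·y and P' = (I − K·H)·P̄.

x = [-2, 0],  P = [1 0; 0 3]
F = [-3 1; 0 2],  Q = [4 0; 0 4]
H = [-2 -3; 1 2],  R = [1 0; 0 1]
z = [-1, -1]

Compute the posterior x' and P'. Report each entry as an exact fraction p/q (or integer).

x' = [2664/605, -1586/605]
P' = [2876/605 -1754/605; -1754/605 1116/605]

x̄ = F·x = [6, 0]
P̄ = F·P·Fᵀ + Q = [16 6; 6 16]
y = z − H·x̄ = [11, -7]
S = H·P̄·Hᵀ + R = [281 -170; -170 105]
K = P̄·Hᵀ·S⁻¹ = [-98/121 -632/605; 32/121 478/605]
x' = x̄ + K·y = [2664/605, -1586/605]
P' = (I − K·H)·P̄ = [2876/605 -1754/605; -1754/605 1116/605]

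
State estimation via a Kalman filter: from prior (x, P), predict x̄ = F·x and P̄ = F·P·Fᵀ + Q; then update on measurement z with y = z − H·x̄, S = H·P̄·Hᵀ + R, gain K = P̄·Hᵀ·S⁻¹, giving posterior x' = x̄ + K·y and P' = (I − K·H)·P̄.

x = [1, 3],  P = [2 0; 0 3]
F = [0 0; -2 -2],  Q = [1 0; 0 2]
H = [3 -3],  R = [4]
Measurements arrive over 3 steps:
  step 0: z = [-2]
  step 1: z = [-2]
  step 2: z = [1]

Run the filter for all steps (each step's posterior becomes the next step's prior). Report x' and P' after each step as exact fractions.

step 0: x̄ = F·x = [0, -8]
step 0: P̄ = F·P·Fᵀ + Q = [1 0; 0 22]
step 0: y = z − H·x̄ = [-26]
step 0: S = H·P̄·Hᵀ + R = [211]
step 0: K = P̄·Hᵀ·S⁻¹ = [3/211; -66/211]
step 0: x' = x̄ + K·y = [-78/211, 28/211]
step 0: P' = (I − K·H)·P̄ = [202/211 198/211; 198/211 286/211]
step 1: x̄ = F·x = [0, 100/211]
step 1: P̄ = F·P·Fᵀ + Q = [1 0; 0 3958/211]
step 1: y = z − H·x̄ = [-122/211]
step 1: S = H·P̄·Hᵀ + R = [38365/211]
step 1: K = P̄·Hᵀ·S⁻¹ = [633/38365; -11874/38365]
step 1: x' = x̄ + K·y = [-366/38365, 25048/38365]
step 1: P' = (I − K·H)·P̄ = [36466/38365 35622/38365; 35622/38365 51454/38365]
step 2: x̄ = F·x = [0, -49364/38365]
step 2: P̄ = F·P·Fᵀ + Q = [1 0; 0 713386/38365]
step 2: y = z − H·x̄ = [-109727/38365]
step 2: S = H·P̄·Hᵀ + R = [6919219/38365]
step 2: K = P̄·Hᵀ·S⁻¹ = [115095/6919219; -2140158/6919219]
step 2: x' = x̄ + K·y = [-329181/6919219, -2781890/6919219]
step 2: P' = (I − K·H)·P̄ = [6573934/6919219 6420474/6919219; 6420474/6919219 9274018/6919219]

step 0: x' = [-78/211, 28/211], P' = [202/211 198/211; 198/211 286/211]
step 1: x' = [-366/38365, 25048/38365], P' = [36466/38365 35622/38365; 35622/38365 51454/38365]
step 2: x' = [-329181/6919219, -2781890/6919219], P' = [6573934/6919219 6420474/6919219; 6420474/6919219 9274018/6919219]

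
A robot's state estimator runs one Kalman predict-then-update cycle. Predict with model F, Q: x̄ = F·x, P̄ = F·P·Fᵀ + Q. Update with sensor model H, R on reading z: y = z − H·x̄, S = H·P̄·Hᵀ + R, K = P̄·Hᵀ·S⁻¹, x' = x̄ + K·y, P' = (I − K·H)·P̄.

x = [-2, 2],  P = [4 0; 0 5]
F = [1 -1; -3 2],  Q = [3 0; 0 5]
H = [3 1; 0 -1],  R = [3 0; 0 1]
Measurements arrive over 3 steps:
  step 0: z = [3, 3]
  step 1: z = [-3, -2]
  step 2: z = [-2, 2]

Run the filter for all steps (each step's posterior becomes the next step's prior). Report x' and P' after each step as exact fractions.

step 0: x' = [900/491, -1374/491], P' = [1028/2455 -162/491; -162/491 483/491]
step 1: x' = [-1871046/1550081, 1914207/1550081], P' = [632404/1550081 -482232/1550081; -482232/1550081 1461741/1550081]
step 2: x' = [-156378441/949642711, -1451084663/949642711], P' = [386993564/949642711 -294595818/949642711; -294595818/949642711 893928135/949642711]

step 0: x̄ = F·x = [-4, 10]
step 0: P̄ = F·P·Fᵀ + Q = [12 -22; -22 61]
step 0: y = z − H·x̄ = [5, 13]
step 0: S = H·P̄·Hᵀ + R = [40 5; 5 62]
step 0: K = P̄·Hᵀ·S⁻¹ = [758/2455 162/491; -1/491 -483/491]
step 0: x' = x̄ + K·y = [900/491, -1374/491]
step 0: P' = (I − K·H)·P̄ = [1028/2455 -162/491; -162/491 483/491]
step 1: x̄ = F·x = [2274/491, -5448/491]
step 1: P̄ = F·P·Fᵀ + Q = [12428/2455 -11964/2455; -11964/2455 40907/2455]
step 1: y = z − H·x̄ = [-2847/491, -6430/491]
step 1: S = H·P̄·Hᵀ + R = [17668/491 -1003/491; -1003/491 43362/2455]
step 1: K = P̄·Hᵀ·S⁻¹ = [471660/1550081 482232/1550081; 5015/1550081 -1461741/1550081]
step 1: x' = x̄ + K·y = [-1871046/1550081, 1914207/1550081]
step 1: P' = (I − K·H)·P̄ = [632404/1550081 -482232/1550081; -482232/1550081 1461741/1550081]
step 2: x̄ = F·x = [-3785253/1550081, 9441552/1550081]
step 2: P̄ = F·P·Fᵀ + Q = [7708852/1550081 -7231854/1550081; -7231854/1550081 25075789/1550081]
step 2: y = z − H·x̄ = [-1185955/1550081, 12541714/1550081]
step 2: S = H·P̄·Hᵀ + R = [55714576/1550081 -3380227/1550081; -3380227/1550081 26625870/1550081]
step 2: K = P̄·Hᵀ·S⁻¹ = [288794958/949642711 294595818/949642711; 3380227/949642711 -893928135/949642711]
step 2: x' = x̄ + K·y = [-156378441/949642711, -1451084663/949642711]
step 2: P' = (I − K·H)·P̄ = [386993564/949642711 -294595818/949642711; -294595818/949642711 893928135/949642711]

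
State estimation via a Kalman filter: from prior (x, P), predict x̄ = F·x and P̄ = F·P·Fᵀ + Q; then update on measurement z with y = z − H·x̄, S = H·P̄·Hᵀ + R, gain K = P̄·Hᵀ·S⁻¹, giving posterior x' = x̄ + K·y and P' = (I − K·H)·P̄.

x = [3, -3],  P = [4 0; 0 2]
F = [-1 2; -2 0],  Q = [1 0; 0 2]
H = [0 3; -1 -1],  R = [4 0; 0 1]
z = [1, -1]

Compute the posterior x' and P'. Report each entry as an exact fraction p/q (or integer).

x̄ = F·x = [-9, -6]
P̄ = F·P·Fᵀ + Q = [13 8; 8 18]
y = z − H·x̄ = [19, -16]
S = H·P̄·Hᵀ + R = [166 -78; -78 48]
K = P̄·Hᵀ·S⁻¹ = [-81/314 -269/314; 47/157 -26/471]
x' = x̄ + K·y = [-61/314, 269/471]
P' = (I − K·H)·P̄ = [377/314 -54/157; -54/157 188/471]

x' = [-61/314, 269/471]
P' = [377/314 -54/157; -54/157 188/471]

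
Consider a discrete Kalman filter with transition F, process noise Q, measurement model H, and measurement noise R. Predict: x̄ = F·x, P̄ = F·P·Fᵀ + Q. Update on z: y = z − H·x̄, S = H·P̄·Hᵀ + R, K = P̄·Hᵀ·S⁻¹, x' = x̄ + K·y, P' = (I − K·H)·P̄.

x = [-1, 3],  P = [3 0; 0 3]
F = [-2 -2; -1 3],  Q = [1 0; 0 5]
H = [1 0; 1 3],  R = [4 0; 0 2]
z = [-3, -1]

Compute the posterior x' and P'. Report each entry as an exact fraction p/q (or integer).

x̄ = F·x = [-4, 10]
P̄ = F·P·Fᵀ + Q = [25 -12; -12 35]
y = z − H·x̄ = [1, -27]
S = H·P̄·Hᵀ + R = [29 -11; -11 270]
K = P̄·Hᵀ·S⁻¹ = [6629/7709 -44/7709; -2217/7709 2565/7709]
x' = x̄ + K·y = [-23019/7709, 5618/7709]
P' = (I − K·H)·P̄ = [26516/7709 -8868/7709; -8868/7709 4666/7709]

x' = [-23019/7709, 5618/7709]
P' = [26516/7709 -8868/7709; -8868/7709 4666/7709]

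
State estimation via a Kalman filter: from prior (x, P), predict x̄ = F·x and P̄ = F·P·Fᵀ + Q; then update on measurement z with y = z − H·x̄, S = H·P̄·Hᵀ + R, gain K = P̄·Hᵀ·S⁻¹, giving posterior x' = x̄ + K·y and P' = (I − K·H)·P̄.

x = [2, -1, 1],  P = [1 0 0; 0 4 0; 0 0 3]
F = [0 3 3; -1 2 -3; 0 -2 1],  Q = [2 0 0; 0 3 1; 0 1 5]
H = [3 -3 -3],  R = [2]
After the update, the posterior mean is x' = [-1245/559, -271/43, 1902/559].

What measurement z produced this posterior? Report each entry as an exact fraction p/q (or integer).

x̄ = F·x = [0, -7, 3]
P̄ = F·P·Fᵀ + Q = [65 -3 -15; -3 47 -24; -15 -24 24]
S = H·P̄·Hᵀ + R = [1118]
K = P̄·Hᵀ·S⁻¹ = [249/1118; -3/43; -45/1118]
x' − x̄ = [-1245/559, 30/43, 225/559] = K·y
y = (KᵀK)⁻¹·Kᵀ·(x' − x̄) = [-10]
z = y + H·x̄ = [-10] + [12] = [2]

z = [2]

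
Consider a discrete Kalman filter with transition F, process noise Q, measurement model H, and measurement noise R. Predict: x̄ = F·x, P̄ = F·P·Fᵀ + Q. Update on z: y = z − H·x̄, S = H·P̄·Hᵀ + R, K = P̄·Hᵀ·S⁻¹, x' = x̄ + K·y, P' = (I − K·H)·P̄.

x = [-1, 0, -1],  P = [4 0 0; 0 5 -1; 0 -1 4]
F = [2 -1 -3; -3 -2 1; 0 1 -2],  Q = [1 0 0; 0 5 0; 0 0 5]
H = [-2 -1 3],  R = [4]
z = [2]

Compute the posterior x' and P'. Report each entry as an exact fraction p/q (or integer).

x̄ = F·x = [1, 2, 2]
P̄ = F·P·Fᵀ + Q = [52 -31 20; -31 69 -23; 20 -23 30]
y = z − H·x̄ = [0]
S = H·P̄·Hᵀ + R = [325]
K = P̄·Hᵀ·S⁻¹ = [-1/25; -76/325; 73/325]
x' = x̄ + K·y = [1, 2, 2]
P' = (I − K·H)·P̄ = [1287/25 -851/25 573/25; -851/25 16649/325 -1927/325; 573/25 -1927/325 4421/325]

x' = [1, 2, 2]
P' = [1287/25 -851/25 573/25; -851/25 16649/325 -1927/325; 573/25 -1927/325 4421/325]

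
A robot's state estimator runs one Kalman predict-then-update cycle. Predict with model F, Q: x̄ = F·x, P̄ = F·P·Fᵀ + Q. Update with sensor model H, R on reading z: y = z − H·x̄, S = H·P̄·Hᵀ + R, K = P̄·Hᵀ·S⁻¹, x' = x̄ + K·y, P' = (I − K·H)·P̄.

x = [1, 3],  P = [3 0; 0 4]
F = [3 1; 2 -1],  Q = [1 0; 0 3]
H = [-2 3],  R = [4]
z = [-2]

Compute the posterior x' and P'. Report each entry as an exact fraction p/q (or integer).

x̄ = F·x = [6, -1]
P̄ = F·P·Fᵀ + Q = [32 14; 14 19]
y = z − H·x̄ = [13]
S = H·P̄·Hᵀ + R = [135]
K = P̄·Hᵀ·S⁻¹ = [-22/135; 29/135]
x' = x̄ + K·y = [524/135, 242/135]
P' = (I − K·H)·P̄ = [3836/135 2528/135; 2528/135 1724/135]

x' = [524/135, 242/135]
P' = [3836/135 2528/135; 2528/135 1724/135]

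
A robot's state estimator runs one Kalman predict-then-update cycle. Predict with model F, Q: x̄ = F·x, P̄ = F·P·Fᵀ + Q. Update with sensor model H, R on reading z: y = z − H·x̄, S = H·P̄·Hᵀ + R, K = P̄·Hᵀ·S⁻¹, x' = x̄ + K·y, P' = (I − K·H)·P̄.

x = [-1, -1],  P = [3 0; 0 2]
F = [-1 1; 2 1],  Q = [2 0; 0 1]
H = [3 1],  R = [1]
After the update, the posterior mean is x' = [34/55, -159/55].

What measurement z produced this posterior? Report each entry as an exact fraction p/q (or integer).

z = [-1]

x̄ = F·x = [0, -3]
P̄ = F·P·Fᵀ + Q = [7 -4; -4 15]
S = H·P̄·Hᵀ + R = [55]
K = P̄·Hᵀ·S⁻¹ = [17/55; 3/55]
x' − x̄ = [34/55, 6/55] = K·y
y = (KᵀK)⁻¹·Kᵀ·(x' − x̄) = [2]
z = y + H·x̄ = [2] + [-3] = [-1]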